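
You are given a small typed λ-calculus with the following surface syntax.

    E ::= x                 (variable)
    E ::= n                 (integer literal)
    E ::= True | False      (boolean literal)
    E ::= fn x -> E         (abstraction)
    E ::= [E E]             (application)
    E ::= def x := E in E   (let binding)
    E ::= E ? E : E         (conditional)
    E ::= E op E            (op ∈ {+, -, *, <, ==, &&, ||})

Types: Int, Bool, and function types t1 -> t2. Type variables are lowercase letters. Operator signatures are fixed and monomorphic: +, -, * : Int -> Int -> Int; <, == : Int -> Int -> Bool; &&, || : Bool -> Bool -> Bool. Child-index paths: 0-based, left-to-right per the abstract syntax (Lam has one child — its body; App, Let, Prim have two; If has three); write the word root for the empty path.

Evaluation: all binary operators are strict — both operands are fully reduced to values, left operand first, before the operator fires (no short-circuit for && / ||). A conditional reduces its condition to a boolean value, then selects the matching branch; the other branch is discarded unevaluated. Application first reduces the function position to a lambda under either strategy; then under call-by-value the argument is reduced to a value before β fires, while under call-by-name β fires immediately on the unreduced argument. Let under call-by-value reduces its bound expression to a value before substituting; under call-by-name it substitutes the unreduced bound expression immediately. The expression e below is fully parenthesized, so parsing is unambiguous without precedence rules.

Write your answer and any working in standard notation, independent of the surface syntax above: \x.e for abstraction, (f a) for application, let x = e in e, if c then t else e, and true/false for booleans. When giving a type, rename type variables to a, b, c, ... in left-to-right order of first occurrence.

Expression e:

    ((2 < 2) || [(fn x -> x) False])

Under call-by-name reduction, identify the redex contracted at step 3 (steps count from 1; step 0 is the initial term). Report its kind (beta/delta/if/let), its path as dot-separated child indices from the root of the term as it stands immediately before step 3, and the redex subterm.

Answer: delta at root : (false || false)

Trace:
step 0: ((2 < 2) || ((\x.x) false))
step 1: [delta@0] (false || ((\x.x) false))
step 2: [beta@1] (false || false)
step 3: [delta@root] false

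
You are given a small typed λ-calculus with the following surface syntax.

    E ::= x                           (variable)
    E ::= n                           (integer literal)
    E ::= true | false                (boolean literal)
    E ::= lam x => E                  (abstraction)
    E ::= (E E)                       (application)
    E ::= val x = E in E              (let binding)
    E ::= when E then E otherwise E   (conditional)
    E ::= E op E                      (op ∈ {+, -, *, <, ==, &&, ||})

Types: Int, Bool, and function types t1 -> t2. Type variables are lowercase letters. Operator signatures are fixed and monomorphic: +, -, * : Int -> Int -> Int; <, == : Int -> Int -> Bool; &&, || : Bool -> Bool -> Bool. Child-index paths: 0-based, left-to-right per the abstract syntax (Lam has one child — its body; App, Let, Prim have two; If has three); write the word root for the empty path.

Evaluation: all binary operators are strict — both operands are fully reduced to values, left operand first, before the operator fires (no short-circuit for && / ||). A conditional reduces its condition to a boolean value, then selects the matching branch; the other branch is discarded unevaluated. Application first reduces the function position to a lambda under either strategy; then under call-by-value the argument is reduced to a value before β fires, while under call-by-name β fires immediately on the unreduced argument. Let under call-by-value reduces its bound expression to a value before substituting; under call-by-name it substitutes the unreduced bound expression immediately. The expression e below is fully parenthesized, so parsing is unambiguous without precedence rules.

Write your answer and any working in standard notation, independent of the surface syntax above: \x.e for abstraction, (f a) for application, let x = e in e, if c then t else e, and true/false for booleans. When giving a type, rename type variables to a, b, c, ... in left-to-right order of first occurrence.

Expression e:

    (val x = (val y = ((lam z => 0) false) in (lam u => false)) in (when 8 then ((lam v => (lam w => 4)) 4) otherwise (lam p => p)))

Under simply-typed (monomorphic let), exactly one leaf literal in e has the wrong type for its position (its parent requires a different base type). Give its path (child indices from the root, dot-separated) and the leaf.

Answer: 1.0 : 8

Derivation:
\z._ : a -> Int
  unify a -> Int ~ Bool -> b
  unify a ~ Bool
  unify Int ~ b
_ _ : Int
let y : Int
\u._ : c -> Bool
let x : c -> Bool
  unify Int ~ Bool
  FAIL: mismatch Int ~ Bool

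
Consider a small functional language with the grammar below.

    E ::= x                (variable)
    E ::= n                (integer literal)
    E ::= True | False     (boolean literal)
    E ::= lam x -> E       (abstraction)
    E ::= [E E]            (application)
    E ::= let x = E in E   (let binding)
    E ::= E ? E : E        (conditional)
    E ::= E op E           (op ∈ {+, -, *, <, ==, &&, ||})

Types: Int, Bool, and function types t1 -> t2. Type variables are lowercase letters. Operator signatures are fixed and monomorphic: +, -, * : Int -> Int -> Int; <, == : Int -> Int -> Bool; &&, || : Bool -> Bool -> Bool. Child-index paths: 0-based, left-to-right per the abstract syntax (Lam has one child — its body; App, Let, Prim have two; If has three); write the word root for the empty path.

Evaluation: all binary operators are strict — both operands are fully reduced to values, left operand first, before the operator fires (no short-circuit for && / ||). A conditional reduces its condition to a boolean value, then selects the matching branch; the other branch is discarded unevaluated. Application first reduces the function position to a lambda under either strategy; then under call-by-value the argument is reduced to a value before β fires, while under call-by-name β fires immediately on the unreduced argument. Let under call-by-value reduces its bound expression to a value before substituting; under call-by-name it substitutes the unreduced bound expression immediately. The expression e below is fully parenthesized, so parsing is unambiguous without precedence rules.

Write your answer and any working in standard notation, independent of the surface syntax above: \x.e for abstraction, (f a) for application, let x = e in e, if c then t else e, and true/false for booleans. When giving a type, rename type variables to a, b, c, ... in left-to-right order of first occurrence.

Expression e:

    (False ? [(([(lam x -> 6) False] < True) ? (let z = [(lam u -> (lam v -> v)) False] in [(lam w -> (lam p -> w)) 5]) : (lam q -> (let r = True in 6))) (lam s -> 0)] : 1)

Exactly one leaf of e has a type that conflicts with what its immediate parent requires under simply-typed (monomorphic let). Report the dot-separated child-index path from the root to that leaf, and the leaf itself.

Answer: 1.0.0.1 : true

Trace:
  unify Bool ~ Bool
\x._ : a -> Int
  unify a -> Int ~ Bool -> b
  unify a ~ Bool
  unify Int ~ b
_ _ : Int
  unify Int ~ Int
  unify Bool ~ Int
  FAIL: mismatch Bool ~ Int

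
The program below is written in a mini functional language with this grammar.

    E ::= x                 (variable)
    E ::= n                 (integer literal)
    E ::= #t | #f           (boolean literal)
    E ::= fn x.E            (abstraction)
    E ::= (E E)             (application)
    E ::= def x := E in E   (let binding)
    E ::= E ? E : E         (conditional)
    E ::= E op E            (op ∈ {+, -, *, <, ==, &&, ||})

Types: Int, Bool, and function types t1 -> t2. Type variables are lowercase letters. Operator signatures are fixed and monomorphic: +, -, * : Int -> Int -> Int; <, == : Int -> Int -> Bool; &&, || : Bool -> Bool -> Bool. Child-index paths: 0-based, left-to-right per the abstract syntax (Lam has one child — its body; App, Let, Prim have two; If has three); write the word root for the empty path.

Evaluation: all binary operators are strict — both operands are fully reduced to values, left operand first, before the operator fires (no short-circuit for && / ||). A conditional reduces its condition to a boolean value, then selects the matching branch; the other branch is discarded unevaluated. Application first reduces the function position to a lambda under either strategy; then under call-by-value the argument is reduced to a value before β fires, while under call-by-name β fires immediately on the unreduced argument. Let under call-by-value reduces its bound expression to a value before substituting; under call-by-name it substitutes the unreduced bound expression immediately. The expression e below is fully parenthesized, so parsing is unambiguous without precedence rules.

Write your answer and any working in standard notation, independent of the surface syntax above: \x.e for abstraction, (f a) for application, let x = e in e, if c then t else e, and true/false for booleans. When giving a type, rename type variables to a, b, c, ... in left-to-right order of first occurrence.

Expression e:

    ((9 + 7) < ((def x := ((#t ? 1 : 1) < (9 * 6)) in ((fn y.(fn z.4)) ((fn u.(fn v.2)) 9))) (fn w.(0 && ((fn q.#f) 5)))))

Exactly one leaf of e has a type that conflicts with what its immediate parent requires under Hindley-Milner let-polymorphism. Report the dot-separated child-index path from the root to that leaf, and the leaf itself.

Derivation:
  unify Int ~ Int
  unify Int ~ Int
  unify Int ~ Int
  unify Bool ~ Bool
  unify Int ~ Int
  unify Int ~ Int
  unify Int ~ Int
  unify Int ~ Int
  unify Int ~ Int
let x : Bool
\z._ : b -> Int
\y._ : a -> b -> Int
\v._ : d -> Int
\u._ : c -> d -> Int
  unify c -> d -> Int ~ Int -> e
  unify c ~ Int
  unify d -> Int ~ e
_ _ : d -> Int
  unify a -> b -> Int ~ (d -> Int) -> f
  unify a ~ d -> Int
  unify b -> Int ~ f
_ _ : b -> Int
  unify Int ~ Bool
  FAIL: mismatch Int ~ Bool

Answer: 1.1.0.0 : 0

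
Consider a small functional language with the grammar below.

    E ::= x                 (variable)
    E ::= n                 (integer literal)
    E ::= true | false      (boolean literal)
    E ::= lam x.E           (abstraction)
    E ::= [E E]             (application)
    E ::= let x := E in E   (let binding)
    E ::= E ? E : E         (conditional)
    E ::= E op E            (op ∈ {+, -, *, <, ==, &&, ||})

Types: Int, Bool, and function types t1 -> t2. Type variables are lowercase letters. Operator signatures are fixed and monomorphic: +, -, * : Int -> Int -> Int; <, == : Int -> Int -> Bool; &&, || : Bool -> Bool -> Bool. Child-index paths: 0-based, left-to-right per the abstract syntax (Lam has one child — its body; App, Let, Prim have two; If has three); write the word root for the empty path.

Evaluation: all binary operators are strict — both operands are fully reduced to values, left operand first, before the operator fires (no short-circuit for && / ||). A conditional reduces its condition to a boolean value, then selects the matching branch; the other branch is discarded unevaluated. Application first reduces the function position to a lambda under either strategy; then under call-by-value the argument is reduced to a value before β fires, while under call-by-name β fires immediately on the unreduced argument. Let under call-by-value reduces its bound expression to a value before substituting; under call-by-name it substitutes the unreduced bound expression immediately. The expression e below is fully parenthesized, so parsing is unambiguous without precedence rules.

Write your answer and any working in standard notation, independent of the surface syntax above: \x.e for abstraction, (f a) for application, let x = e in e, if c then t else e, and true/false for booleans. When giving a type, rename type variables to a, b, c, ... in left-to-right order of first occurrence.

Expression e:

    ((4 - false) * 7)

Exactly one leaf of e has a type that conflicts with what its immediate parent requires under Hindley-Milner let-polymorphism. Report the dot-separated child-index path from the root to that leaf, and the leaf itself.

Trace:
  unify Int ~ Int
  unify Bool ~ Int
  FAIL: mismatch Bool ~ Int

Answer: 0.1 : false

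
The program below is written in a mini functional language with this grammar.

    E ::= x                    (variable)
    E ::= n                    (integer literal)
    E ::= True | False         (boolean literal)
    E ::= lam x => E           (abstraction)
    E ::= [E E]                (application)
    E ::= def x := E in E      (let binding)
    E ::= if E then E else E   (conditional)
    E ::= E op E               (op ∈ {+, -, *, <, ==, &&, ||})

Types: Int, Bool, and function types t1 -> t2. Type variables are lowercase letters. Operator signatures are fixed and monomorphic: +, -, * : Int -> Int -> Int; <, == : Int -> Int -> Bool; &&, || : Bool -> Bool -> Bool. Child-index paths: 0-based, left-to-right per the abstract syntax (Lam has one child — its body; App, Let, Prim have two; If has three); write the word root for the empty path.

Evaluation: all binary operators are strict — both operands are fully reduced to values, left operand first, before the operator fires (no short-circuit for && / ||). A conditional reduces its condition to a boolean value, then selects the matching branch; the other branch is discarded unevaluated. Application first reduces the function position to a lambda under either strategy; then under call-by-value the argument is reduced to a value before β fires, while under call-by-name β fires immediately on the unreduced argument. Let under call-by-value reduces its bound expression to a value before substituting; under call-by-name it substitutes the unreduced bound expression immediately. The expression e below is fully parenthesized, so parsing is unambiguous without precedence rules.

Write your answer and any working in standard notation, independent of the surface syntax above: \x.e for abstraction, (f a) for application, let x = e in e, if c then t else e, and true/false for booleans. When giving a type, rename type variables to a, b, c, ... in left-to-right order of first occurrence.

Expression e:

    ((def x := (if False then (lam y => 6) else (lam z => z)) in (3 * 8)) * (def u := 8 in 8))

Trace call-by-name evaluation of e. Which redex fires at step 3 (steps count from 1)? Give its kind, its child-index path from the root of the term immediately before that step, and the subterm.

Answer: let at 1 : (let u = 8 in 8)

Trace:
step 0: ((let x = (if false then (\y.6) else (\z.z)) in (3 * 8)) * (let u = 8 in 8))
step 1: [let@0] ((3 * 8) * (let u = 8 in 8))
step 2: [delta@0] (24 * (let u = 8 in 8))
step 3: [let@1] (24 * 8)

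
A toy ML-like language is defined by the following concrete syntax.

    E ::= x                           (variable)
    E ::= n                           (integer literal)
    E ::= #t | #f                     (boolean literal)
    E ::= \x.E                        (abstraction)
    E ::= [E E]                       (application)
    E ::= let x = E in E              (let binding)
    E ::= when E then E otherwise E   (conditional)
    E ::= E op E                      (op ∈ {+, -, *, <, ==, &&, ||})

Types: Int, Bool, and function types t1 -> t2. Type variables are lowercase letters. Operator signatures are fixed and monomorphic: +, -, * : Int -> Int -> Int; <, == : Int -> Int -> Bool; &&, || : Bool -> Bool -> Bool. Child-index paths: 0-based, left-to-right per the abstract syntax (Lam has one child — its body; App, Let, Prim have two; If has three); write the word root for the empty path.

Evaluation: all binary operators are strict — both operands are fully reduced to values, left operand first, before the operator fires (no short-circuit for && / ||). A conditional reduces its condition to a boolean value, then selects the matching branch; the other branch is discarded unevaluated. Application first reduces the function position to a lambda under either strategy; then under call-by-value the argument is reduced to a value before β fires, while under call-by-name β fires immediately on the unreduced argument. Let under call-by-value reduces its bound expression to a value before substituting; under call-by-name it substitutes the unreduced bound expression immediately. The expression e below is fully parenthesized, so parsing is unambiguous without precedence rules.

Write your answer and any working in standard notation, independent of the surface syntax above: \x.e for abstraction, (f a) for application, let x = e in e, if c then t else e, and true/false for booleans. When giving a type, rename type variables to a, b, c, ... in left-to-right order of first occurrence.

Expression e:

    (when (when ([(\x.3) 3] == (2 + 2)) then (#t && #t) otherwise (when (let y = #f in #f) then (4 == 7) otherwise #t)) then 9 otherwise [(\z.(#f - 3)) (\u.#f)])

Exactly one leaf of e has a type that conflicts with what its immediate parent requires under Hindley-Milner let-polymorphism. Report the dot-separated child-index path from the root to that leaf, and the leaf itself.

Trace:
\x._ : a -> Int
  unify a -> Int ~ Int -> b
  unify a ~ Int
  unify Int ~ b
_ _ : Int
  unify Int ~ Int
  unify Int ~ Int
  unify Int ~ Int
  unify Int ~ Int
  unify Bool ~ Bool
  unify Bool ~ Bool
  unify Bool ~ Bool
let y : Bool
  unify Bool ~ Bool
  unify Int ~ Int
  unify Int ~ Int
  unify Bool ~ Bool
  unify Bool ~ Bool
  unify Bool ~ Bool
  unify Bool ~ Int
  FAIL: mismatch Bool ~ Int

Answer: 2.0.0.0 : false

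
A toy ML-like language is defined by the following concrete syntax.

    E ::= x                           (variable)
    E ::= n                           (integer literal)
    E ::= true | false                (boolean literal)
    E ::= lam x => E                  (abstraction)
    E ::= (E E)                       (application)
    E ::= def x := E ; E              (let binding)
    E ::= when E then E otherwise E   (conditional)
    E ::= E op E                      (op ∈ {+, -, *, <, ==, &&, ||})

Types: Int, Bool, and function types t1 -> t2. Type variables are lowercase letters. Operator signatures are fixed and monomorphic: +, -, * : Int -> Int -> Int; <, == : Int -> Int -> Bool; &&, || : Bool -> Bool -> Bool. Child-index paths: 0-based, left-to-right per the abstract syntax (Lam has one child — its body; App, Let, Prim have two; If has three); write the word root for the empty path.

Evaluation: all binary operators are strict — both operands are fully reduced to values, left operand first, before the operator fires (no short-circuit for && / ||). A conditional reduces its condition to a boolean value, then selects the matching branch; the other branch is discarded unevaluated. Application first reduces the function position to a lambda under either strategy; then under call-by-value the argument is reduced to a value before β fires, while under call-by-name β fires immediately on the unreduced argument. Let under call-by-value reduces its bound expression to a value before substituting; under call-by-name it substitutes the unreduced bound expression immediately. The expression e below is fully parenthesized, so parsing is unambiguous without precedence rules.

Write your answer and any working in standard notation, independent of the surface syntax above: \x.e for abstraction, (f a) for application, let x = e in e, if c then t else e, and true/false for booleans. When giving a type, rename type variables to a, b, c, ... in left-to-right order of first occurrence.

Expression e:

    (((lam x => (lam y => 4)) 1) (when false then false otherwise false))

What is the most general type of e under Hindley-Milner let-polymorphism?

Derivation:
\y._ : b -> Int
\x._ : a -> b -> Int
  unify a -> b -> Int ~ Int -> c
  unify a ~ Int
  unify b -> Int ~ c
_ _ : b -> Int
  unify Bool ~ Bool
  unify Bool ~ Bool
  unify b -> Int ~ Bool -> d
  unify b ~ Bool
  unify Int ~ d
_ _ : Int

Answer: Int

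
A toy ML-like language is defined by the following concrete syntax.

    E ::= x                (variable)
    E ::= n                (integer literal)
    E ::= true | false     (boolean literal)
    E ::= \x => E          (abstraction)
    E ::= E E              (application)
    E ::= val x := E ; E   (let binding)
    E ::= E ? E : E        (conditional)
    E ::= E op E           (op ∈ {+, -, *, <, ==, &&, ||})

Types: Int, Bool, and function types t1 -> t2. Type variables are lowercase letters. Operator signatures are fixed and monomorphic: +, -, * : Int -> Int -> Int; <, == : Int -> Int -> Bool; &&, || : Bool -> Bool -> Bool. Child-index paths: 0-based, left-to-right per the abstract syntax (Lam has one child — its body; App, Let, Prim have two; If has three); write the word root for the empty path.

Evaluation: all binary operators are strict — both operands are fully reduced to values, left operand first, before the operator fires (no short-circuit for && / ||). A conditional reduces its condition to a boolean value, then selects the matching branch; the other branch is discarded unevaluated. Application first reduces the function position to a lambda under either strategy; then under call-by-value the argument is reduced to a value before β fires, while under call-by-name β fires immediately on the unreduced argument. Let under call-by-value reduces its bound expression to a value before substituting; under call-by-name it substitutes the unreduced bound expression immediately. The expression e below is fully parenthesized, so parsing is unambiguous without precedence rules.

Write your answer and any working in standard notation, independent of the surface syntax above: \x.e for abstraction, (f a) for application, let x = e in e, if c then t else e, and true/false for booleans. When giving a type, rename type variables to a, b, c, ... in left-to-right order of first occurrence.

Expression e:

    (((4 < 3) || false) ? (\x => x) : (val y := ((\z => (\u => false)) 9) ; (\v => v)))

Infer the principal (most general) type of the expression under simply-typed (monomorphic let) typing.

Answer: a -> a

Derivation:
  unify Int ~ Int
  unify Int ~ Int
  unify Bool ~ Bool
  unify Bool ~ Bool
  unify Bool ~ Bool
x : a
\x._ : a -> a
\u._ : c -> Bool
\z._ : b -> c -> Bool
  unify b -> c -> Bool ~ Int -> d
  unify b ~ Int
  unify c -> Bool ~ d
_ _ : c -> Bool
let y : c -> Bool
v : e
\v._ : e -> e
  unify a -> a ~ e -> e
  unify a ~ e
  unify e ~ e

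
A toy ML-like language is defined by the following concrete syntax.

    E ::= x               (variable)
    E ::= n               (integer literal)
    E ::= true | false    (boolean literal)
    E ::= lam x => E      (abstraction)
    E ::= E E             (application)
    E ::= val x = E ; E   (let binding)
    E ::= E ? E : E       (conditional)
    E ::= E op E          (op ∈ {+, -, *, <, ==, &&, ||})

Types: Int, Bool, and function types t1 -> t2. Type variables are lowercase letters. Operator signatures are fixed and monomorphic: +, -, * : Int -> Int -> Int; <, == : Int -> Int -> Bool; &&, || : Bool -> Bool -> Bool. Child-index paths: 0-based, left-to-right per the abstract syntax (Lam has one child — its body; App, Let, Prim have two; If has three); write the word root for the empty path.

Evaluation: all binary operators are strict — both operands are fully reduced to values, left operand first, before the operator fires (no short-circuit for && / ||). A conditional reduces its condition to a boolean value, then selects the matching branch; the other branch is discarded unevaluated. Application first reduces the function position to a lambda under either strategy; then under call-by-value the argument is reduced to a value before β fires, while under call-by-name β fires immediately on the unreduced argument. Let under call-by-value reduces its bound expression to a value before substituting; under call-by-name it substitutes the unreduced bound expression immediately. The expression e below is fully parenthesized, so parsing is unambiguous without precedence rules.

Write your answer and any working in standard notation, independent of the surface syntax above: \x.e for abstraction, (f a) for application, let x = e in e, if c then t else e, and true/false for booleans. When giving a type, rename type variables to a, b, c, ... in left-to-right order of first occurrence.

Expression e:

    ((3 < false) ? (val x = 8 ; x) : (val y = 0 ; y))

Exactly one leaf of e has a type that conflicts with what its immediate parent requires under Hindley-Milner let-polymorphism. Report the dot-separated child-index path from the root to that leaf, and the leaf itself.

Answer: 0.1 : false

Derivation:
  unify Int ~ Int
  unify Bool ~ Int
  FAIL: mismatch Bool ~ Int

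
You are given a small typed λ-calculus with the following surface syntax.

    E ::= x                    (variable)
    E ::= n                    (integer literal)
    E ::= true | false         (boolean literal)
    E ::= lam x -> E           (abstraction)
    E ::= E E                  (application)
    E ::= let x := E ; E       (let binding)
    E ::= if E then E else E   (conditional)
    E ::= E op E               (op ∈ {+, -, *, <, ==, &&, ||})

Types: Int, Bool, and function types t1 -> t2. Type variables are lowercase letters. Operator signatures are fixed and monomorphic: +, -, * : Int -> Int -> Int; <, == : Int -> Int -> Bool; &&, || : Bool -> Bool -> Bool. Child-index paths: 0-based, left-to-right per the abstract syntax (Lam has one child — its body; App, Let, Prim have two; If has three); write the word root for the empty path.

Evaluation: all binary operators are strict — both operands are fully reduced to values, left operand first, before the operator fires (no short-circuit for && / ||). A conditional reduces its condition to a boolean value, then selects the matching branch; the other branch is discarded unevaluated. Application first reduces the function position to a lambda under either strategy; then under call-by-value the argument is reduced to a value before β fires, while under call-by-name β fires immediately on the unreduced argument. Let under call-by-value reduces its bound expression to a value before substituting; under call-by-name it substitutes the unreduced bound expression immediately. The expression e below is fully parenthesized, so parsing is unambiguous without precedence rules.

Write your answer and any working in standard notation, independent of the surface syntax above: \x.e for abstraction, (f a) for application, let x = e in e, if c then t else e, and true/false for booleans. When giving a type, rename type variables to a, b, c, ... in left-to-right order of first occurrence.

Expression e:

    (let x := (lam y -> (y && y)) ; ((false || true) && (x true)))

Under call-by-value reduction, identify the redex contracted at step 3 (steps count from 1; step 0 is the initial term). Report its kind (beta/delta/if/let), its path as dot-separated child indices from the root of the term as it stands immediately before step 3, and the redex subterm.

Trace:
step 0: (let x = (\y.(y && y)) in ((false || true) && (x true)))
step 1: [let@root] ((false || true) && ((\y.(y && y)) true))
step 2: [delta@0] (true && ((\y.(y && y)) true))
step 3: [beta@1] (true && (true && true))

Answer: beta at 1 : ((\y.(y && y)) true)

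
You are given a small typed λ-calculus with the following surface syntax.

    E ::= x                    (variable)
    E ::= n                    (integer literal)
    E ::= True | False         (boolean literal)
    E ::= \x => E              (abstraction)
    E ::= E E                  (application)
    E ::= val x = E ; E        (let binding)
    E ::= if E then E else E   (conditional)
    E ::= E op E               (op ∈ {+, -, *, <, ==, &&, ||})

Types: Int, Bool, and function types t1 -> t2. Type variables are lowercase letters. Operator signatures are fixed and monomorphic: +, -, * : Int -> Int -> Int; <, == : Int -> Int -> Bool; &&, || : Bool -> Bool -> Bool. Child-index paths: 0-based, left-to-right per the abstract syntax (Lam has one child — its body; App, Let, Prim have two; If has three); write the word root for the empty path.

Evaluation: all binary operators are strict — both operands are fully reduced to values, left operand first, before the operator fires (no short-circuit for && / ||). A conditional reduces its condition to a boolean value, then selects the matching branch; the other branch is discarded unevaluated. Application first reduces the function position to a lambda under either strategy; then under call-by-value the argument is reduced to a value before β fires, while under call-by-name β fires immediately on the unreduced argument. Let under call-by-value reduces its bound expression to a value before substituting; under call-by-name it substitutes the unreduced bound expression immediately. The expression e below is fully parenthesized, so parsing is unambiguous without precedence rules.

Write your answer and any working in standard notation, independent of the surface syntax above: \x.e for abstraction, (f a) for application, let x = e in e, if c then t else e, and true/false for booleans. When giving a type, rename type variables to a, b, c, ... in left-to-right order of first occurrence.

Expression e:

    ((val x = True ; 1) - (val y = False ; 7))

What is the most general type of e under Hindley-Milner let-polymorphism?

Answer: Int

Working:
let x : Bool
  unify Int ~ Int
let y : Bool
  unify Int ~ Int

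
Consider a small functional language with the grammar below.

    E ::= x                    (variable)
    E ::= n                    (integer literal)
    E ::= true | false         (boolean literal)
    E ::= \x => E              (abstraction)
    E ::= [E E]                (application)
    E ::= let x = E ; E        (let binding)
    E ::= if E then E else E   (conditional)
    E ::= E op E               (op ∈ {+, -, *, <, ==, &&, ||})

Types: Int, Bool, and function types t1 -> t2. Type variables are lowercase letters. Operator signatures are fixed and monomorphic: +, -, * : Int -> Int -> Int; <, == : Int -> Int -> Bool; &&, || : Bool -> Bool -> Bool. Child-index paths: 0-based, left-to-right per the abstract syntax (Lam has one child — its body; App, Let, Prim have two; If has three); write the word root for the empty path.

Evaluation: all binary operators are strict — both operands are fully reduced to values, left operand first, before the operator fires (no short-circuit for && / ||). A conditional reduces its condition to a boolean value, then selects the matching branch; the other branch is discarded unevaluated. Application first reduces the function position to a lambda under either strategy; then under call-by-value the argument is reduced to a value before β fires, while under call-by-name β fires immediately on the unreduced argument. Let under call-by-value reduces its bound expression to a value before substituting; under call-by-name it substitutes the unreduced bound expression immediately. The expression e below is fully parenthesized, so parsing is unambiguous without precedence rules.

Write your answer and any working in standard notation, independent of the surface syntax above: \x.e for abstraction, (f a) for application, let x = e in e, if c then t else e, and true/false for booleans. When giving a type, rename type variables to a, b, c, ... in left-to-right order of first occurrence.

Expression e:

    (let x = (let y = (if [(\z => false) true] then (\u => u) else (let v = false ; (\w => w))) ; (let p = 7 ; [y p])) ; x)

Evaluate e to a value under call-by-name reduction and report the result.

Working:
step 0: (let x = (let y = (if ((\z.false) true) then (\u.u) else (let v = false in (\w.w))) in (let p = 7 in (y p))) in x)
step 1: [let@root] (let y = (if ((\z.false) true) then (\u.u) else (let v = false in (\w.w))) in (let p = 7 in (y p)))
step 2: [let@root] (let p = 7 in ((if ((\z.false) true) then (\u.u) else (let v = false in (\w.w))) p))
step 3: [let@root] ((if ((\z.false) true) then (\u.u) else (let v = false in (\w.w))) 7)
step 4: [beta@0.0] ((if false then (\u.u) else (let v = false in (\w.w))) 7)
step 5: [if@0] ((let v = false in (\w.w)) 7)
step 6: [let@0] ((\w.w) 7)
step 7: [beta@root] 7

Answer: 7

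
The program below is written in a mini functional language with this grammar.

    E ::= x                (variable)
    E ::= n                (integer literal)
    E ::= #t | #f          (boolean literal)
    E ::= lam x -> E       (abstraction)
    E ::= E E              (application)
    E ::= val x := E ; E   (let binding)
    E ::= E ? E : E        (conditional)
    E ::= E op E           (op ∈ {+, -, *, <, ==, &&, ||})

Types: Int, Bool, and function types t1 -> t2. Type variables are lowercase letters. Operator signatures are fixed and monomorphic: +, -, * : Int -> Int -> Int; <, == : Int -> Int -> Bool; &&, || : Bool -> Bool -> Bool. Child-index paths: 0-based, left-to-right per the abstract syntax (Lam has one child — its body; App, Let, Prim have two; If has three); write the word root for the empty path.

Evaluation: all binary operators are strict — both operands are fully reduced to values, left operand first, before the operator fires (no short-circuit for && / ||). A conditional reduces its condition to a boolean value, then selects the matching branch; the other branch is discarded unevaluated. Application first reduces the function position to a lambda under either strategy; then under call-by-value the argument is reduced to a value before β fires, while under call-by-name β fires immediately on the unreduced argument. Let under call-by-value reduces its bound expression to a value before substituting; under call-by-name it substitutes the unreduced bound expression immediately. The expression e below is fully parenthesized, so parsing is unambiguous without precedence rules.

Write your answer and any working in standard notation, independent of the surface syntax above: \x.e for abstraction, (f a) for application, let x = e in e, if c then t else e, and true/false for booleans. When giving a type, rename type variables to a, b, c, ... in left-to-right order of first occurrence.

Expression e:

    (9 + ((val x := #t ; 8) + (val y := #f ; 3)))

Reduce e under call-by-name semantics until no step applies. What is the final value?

Answer: 20

Derivation:
step 0: (9 + ((let x = true in 8) + (let y = false in 3)))
step 1: [let@1.0] (9 + (8 + (let y = false in 3)))
step 2: [let@1.1] (9 + (8 + 3))
step 3: [delta@1] (9 + 11)
step 4: [delta@root] 20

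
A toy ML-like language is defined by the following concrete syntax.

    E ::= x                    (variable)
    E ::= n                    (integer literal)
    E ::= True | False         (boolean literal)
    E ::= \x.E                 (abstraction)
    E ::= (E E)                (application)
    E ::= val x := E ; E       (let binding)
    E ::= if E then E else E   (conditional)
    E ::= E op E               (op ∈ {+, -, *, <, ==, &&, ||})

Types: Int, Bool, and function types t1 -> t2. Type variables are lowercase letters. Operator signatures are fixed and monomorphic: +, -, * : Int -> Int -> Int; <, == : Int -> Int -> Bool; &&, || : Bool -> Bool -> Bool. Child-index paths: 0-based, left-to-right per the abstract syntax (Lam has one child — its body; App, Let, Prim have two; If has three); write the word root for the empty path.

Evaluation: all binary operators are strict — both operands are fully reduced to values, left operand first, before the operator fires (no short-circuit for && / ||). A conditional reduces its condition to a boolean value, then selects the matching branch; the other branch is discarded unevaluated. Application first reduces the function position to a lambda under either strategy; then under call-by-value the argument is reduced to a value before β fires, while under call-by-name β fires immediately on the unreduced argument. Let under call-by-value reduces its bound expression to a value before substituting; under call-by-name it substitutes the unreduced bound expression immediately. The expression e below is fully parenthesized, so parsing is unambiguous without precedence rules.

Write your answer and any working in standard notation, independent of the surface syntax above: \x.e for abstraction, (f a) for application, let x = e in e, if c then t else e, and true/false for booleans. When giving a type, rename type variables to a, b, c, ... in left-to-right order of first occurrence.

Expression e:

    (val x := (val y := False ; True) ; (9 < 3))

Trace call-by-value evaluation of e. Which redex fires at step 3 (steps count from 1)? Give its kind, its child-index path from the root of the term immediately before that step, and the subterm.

Derivation:
step 0: (let x = (let y = false in true) in (9 < 3))
step 1: [let@0] (let x = true in (9 < 3))
step 2: [let@root] (9 < 3)
step 3: [delta@root] false

Answer: delta at root : (9 < 3)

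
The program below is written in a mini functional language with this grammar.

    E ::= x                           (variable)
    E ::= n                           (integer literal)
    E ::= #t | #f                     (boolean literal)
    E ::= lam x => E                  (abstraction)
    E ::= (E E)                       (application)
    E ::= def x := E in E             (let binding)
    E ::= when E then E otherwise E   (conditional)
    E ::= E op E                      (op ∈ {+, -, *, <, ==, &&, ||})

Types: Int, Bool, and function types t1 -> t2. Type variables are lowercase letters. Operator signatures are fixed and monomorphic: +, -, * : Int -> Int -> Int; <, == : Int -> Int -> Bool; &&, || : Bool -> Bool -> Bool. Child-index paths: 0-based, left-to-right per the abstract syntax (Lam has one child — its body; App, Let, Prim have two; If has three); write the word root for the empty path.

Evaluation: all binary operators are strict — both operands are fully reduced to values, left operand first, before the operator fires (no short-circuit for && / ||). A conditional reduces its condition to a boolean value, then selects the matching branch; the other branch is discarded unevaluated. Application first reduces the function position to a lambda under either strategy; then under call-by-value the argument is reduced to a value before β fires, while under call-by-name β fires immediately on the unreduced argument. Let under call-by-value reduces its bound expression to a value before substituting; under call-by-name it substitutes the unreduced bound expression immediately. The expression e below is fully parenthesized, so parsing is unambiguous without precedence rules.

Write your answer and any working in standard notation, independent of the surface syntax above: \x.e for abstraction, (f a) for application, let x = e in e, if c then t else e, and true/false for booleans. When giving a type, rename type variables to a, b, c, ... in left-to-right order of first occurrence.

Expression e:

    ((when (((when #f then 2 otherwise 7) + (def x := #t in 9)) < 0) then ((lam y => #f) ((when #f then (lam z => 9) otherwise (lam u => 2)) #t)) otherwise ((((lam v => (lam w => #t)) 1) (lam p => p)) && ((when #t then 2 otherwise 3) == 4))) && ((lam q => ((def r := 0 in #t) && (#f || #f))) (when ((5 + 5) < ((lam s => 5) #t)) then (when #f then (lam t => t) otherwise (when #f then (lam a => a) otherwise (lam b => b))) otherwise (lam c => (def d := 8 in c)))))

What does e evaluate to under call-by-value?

Derivation:
step 0: ((if (((if false then 2 else 7) + (let x = true in 9)) < 0) then ((\y.false) ((if false then (\z.9) else (\u.2)) true)) else ((((\v.(\w.true)) 1) (\p.p)) && ((if true then 2 else 3) == 4))) && ((\q.((let r = 0 in true) && (false || false))) (if ((5 + 5) < ((\s.5) true)) then (if false then (\t.t) else (if false then (\a.a) else (\b.b))) else (\c.(let d = 8 in c)))))
step 1: [if@0.0.0.0] ((if ((7 + (let x = true in 9)) < 0) then ((\y.false) ((if false then (\z.9) else (\u.2)) true)) else ((((\v.(\w.true)) 1) (\p.p)) && ((if true then 2 else 3) == 4))) && ((\q.((let r = 0 in true) && (false || false))) (if ((5 + 5) < ((\s.5) true)) then (if false then (\t.t) else (if false then (\a.a) else (\b.b))) else (\c.(let d = 8 in c)))))
step 2: [let@0.0.0.1] ((if ((7 + 9) < 0) then ((\y.false) ((if false then (\z.9) else (\u.2)) true)) else ((((\v.(\w.true)) 1) (\p.p)) && ((if true then 2 else 3) == 4))) && ((\q.((let r = 0 in true) && (false || false))) (if ((5 + 5) < ((\s.5) true)) then (if false then (\t.t) else (if false then (\a.a) else (\b.b))) else (\c.(let d = 8 in c)))))
step 3: [delta@0.0.0] ((if (16 < 0) then ((\y.false) ((if false then (\z.9) else (\u.2)) true)) else ((((\v.(\w.true)) 1) (\p.p)) && ((if true then 2 else 3) == 4))) && ((\q.((let r = 0 in true) && (false || false))) (if ((5 + 5) < ((\s.5) true)) then (if false then (\t.t) else (if false then (\a.a) else (\b.b))) else (\c.(let d = 8 in c)))))
step 4: [delta@0.0] ((if false then ((\y.false) ((if false then (\z.9) else (\u.2)) true)) else ((((\v.(\w.true)) 1) (\p.p)) && ((if true then 2 else 3) == 4))) && ((\q.((let r = 0 in true) && (false || false))) (if ((5 + 5) < ((\s.5) true)) then (if false then (\t.t) else (if false then (\a.a) else (\b.b))) else (\c.(let d = 8 in c)))))
step 5: [if@0] (((((\v.(\w.true)) 1) (\p.p)) && ((if true then 2 else 3) == 4)) && ((\q.((let r = 0 in true) && (false || false))) (if ((5 + 5) < ((\s.5) true)) then (if false then (\t.t) else (if false then (\a.a) else (\b.b))) else (\c.(let d = 8 in c)))))
step 6: [beta@0.0.0] ((((\w.true) (\p.p)) && ((if true then 2 else 3) == 4)) && ((\q.((let r = 0 in true) && (false || false))) (if ((5 + 5) < ((\s.5) true)) then (if false then (\t.t) else (if false then (\a.a) else (\b.b))) else (\c.(let d = 8 in c)))))
step 7: [beta@0.0] ((true && ((if true then 2 else 3) == 4)) && ((\q.((let r = 0 in true) && (false || false))) (if ((5 + 5) < ((\s.5) true)) then (if false then (\t.t) else (if false then (\a.a) else (\b.b))) else (\c.(let d = 8 in c)))))
step 8: [if@0.1.0] ((true && (2 == 4)) && ((\q.((let r = 0 in true) && (false || false))) (if ((5 + 5) < ((\s.5) true)) then (if false then (\t.t) else (if false then (\a.a) else (\b.b))) else (\c.(let d = 8 in c)))))
step 9: [delta@0.1] ((true && false) && ((\q.((let r = 0 in true) && (false || false))) (if ((5 + 5) < ((\s.5) true)) then (if false then (\t.t) else (if false then (\a.a) else (\b.b))) else (\c.(let d = 8 in c)))))
step 10: [delta@0] (false && ((\q.((let r = 0 in true) && (false || false))) (if ((5 + 5) < ((\s.5) true)) then (if false then (\t.t) else (if false then (\a.a) else (\b.b))) else (\c.(let d = 8 in c)))))
step 11: [delta@1.1.0.0] (false && ((\q.((let r = 0 in true) && (false || false))) (if (10 < ((\s.5) true)) then (if false then (\t.t) else (if false then (\a.a) else (\b.b))) else (\c.(let d = 8 in c)))))
step 12: [beta@1.1.0.1] (false && ((\q.((let r = 0 in true) && (false || false))) (if (10 < 5) then (if false then (\t.t) else (if false then (\a.a) else (\b.b))) else (\c.(let d = 8 in c)))))
step 13: [delta@1.1.0] (false && ((\q.((let r = 0 in true) && (false || false))) (if false then (if false then (\t.t) else (if false then (\a.a) else (\b.b))) else (\c.(let d = 8 in c)))))
step 14: [if@1.1] (false && ((\q.((let r = 0 in true) && (false || false))) (\c.(let d = 8 in c))))
step 15: [beta@1] (false && ((let r = 0 in true) && (false || false)))
step 16: [let@1.0] (false && (true && (false || false)))
step 17: [delta@1.1] (false && (true && false))
step 18: [delta@1] (false && false)
step 19: [delta@root] false

Answer: false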